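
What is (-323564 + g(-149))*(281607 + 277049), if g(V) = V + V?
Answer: -180927449472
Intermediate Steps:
g(V) = 2*V
(-323564 + g(-149))*(281607 + 277049) = (-323564 + 2*(-149))*(281607 + 277049) = (-323564 - 298)*558656 = -323862*558656 = -180927449472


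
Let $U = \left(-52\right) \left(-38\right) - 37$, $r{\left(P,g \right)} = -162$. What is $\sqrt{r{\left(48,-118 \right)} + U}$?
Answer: $\sqrt{1777} \approx 42.154$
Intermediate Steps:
$U = 1939$ ($U = 1976 - 37 = 1939$)
$\sqrt{r{\left(48,-118 \right)} + U} = \sqrt{-162 + 1939} = \sqrt{1777}$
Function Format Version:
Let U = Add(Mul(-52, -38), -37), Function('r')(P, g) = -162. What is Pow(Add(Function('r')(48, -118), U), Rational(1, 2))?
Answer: Pow(1777, Rational(1, 2)) ≈ 42.154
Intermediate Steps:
U = 1939 (U = Add(1976, -37) = 1939)
Pow(Add(Function('r')(48, -118), U), Rational(1, 2)) = Pow(Add(-162, 1939), Rational(1, 2)) = Pow(1777, Rational(1, 2))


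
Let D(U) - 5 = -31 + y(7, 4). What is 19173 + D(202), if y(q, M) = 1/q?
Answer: 134030/7 ≈ 19147.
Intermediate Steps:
D(U) = -181/7 (D(U) = 5 + (-31 + 1/7) = 5 - 216/7 = -181/7)
19173 + D(202) = 19173 - 181/7 = 134030/7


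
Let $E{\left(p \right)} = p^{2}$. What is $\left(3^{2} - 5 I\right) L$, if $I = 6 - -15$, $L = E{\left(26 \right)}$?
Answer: $-64896$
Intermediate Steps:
$L = 676$ ($L = 26^{2} = 676$)
$I = 21$ ($I = 6 + 15 = 21$)
$\left(3^{2} - 5 I\right) L = \left(3^{2} - 105\right) 676 = \left(9 - 105\right) 676 = \left(-96\right) 676 = -64896$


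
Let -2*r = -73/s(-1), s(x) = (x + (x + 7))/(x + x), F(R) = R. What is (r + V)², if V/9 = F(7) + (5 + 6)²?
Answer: 32341969/25 ≈ 1.2937e+6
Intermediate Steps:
s(x) = (7 + 2*x)/(2*x) (s(x) = (x + (7 + x))/((2*x)) = (7 + 2*x)*(1/(2*x)) = (7 + 2*x)/(2*x))
V = 1152 (V = 9*(7 + (5 + 6)²) = 9*(7 + 11²) = 9*(7 + 121) = 9*128 = 1152)
r = -73/5 (r = -(-73)/(2*((7/2 - 1)/(-1))) = -(-73)/(2*((-1*5/2))) = -(-73)/(2*(-5/2)) = -(-73)*(-2)/(2*5) = -½*146/5 = -73/5 ≈ -14.600)
(r + V)² = (-73/5 + 1152)² = (5687/5)² = 32341969/25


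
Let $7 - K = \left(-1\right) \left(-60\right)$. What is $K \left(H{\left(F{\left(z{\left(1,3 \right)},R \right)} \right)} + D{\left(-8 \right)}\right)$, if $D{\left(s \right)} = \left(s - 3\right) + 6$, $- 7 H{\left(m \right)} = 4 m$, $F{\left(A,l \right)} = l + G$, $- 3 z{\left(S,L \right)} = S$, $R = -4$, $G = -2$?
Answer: $\frac{583}{7} \approx 83.286$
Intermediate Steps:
$z{\left(S,L \right)} = - \frac{S}{3}$
$K = -53$ ($K = 7 - \left(-1\right) \left(-60\right) = 7 - 60 = -53$)
$F{\left(A,l \right)} = -2 + l$ ($F{\left(A,l \right)} = l - 2 = -2 + l$)
$H{\left(m \right)} = - \frac{4 m}{7}$
$D{\left(s \right)} = 3 + s$ ($D{\left(s \right)} = \left(-3 + s\right) + 6 = 3 + s$)
$K \left(H{\left(F{\left(z{\left(1,3 \right)},R \right)} \right)} + D{\left(-8 \right)}\right) = - 53 \left(- \frac{4 \left(-2 - 4\right)}{7} + \left(3 - 8\right)\right) = - 53 \left(\left(- \frac{4}{7}\right) \left(-6\right) - 5\right) = - 53 \left(\frac{24}{7} - 5\right) = \left(-53\right) \left(- \frac{11}{7}\right) = \frac{583}{7}$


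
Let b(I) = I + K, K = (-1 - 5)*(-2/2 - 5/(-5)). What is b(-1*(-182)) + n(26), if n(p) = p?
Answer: 208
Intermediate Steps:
K = 0 (K = -6*(-2*½ - 5*(-⅕)) = -6*(-1 + 1) = -6*0 = 0)
b(I) = I (b(I) = I + 0 = I)
b(-1*(-182)) + n(26) = -1*(-182) + 26 = 182 + 26 = 208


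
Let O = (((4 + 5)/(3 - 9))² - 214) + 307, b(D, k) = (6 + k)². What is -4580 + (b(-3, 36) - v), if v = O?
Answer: -11645/4 ≈ -2911.3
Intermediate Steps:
O = 381/4 (O = ((9/(-6))² - 214) + 307 = ((9*(-⅙))² - 214) + 307 = ((-3/2)² - 214) + 307 = (9/4 - 214) + 307 = -847/4 + 307 = 381/4 ≈ 95.250)
v = 381/4 ≈ 95.250
-4580 + (b(-3, 36) - v) = -4580 + ((6 + 36)² - 1*381/4) = -4580 + (42² - 381/4) = -4580 + (1764 - 381/4) = -4580 + 6675/4 = -11645/4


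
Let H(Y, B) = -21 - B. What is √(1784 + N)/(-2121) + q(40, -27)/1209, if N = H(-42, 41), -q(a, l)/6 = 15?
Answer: -30/403 - √1722/2121 ≈ -0.094007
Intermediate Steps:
q(a, l) = -90 (q(a, l) = -6*15 = -90)
N = -62 (N = -21 - 1*41 = -21 - 41 = -62)
√(1784 + N)/(-2121) + q(40, -27)/1209 = √(1784 - 62)/(-2121) - 90/1209 = √1722*(-1/2121) - 90*1/1209 = -√1722/2121 - 30/403 = -30/403 - √1722/2121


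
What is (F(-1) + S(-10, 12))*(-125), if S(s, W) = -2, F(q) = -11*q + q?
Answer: -1000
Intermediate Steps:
F(q) = -10*q
(F(-1) + S(-10, 12))*(-125) = (-10*(-1) - 2)*(-125) = (10 - 2)*(-125) = 8*(-125) = -1000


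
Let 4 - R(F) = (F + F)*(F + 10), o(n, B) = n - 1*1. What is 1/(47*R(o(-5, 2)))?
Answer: 1/2444 ≈ 0.00040917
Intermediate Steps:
o(n, B) = -1 + n (o(n, B) = n - 1 = -1 + n)
R(F) = 4 - 2*F*(10 + F) (R(F) = 4 - (F + F)*(F + 10) = 4 - 2*F*(10 + F))
1/(47*R(o(-5, 2))) = 1/(47*(4 - 20*(-1 - 5) - 2*(-1 - 5)²)) = 1/(47*(4 - 20*(-6) - 2*(-6)²)) = 1/(47*(4 + 120 - 2*36)) = 1/(47*(4 + 120 - 72)) = 1/(47*52) = 1/2444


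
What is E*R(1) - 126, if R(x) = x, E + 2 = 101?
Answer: -27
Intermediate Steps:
E = 99 (E = -2 + 101 = 99)
E*R(1) - 126 = 99*1 - 126 = 99 - 126 = -27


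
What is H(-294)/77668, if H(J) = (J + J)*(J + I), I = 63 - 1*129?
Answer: 52920/19417 ≈ 2.7254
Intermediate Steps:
I = -66 (I = 63 - 129 = -66)
H(J) = 2*J*(-66 + J) (H(J) = (J + J)*(J - 66) = (2*J)*(-66 + J) = 2*J*(-66 + J))
H(-294)/77668 = (2*(-294)*(-66 - 294))/77668 = (2*(-294)*(-360))*(1/77668) = 211680*(1/77668) = 52920/19417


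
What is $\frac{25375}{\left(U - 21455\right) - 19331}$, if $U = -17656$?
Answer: $- \frac{25375}{58442} \approx -0.43419$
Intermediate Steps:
$\frac{25375}{\left(U - 21455\right) - 19331} = \frac{25375}{\left(-17656 - 21455\right) - 19331} = \frac{25375}{-39111 - 19331} = \frac{25375}{-58442} = 25375 \left(- \frac{1}{58442}\right) = - \frac{25375}{58442}$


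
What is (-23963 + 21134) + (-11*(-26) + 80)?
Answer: -2463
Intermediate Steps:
(-23963 + 21134) + (-11*(-26) + 80) = -2829 + (286 + 80) = -2829 + 366 = -2463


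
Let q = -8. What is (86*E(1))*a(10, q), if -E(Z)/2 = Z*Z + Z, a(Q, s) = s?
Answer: 2752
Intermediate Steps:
E(Z) = -2*Z - 2*Z² (E(Z) = -2*(Z*Z + Z) = -2*(Z² + Z) = -2*(Z + Z²) = -2*Z - 2*Z²)
(86*E(1))*a(10, q) = (86*(-2*1*(1 + 1)))*(-8) = (86*(-2*1*2))*(-8) = (86*(-4))*(-8) = -344*(-8) = 2752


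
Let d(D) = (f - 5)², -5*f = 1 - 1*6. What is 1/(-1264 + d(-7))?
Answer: -1/1248 ≈ -0.00080128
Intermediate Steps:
f = 1 (f = -(1 - 1*6)/5 = -(1 - 6)/5 = -⅕*(-5) = 1)
d(D) = 16 (d(D) = (1 - 5)² = (-4)² = 16)
1/(-1264 + d(-7)) = 1/(-1264 + 16) = 1/(-1248) = -1/1248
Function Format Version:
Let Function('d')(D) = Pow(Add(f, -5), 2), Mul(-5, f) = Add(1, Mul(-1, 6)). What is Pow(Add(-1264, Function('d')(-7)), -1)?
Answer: Rational(-1, 1248) ≈ -0.00080128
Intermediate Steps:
f = 1 (f = Mul(Rational(-1, 5), Add(1, Mul(-1, 6))) = Mul(Rational(-1, 5), Add(1, -6)) = Mul(Rational(-1, 5), -5) = 1)
Function('d')(D) = 16 (Function('d')(D) = Pow(Add(1, -5), 2) = Pow(-4, 2) = 16)
Pow(Add(-1264, Function('d')(-7)), -1) = Pow(Add(-1264, 16), -1) = Pow(-1248, -1) = Rational(-1, 1248)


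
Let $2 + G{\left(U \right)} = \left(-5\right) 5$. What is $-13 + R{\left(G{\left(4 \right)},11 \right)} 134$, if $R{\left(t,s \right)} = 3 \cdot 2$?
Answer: $791$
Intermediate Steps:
$G{\left(U \right)} = -27$ ($G{\left(U \right)} = -2 - 25 = -27$)
$R{\left(t,s \right)} = 6$
$-13 + R{\left(G{\left(4 \right)},11 \right)} 134 = -13 + 6 \cdot 134 = -13 + 804 = 791$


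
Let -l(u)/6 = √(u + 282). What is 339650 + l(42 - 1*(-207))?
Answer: 339650 - 18*√59 ≈ 3.3951e+5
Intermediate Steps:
l(u) = -6*√(282 + u) (l(u) = -6*√(u + 282) = -6*√(282 + u))
339650 + l(42 - 1*(-207)) = 339650 - 6*√(282 + (42 - 1*(-207))) = 339650 - 6*√(282 + (42 + 207)) = 339650 - 6*√(282 + 249) = 339650 - 18*√59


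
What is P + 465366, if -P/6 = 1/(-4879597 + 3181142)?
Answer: 790403209536/1698455 ≈ 4.6537e+5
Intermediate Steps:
P = 6/1698455 (P = -6/(-4879597 + 3181142) = -6/(-1698455) = -6*(-1/1698455) = 6/1698455 ≈ 3.5326e-6)
P + 465366 = 6/1698455 + 465366 = 790403209536/1698455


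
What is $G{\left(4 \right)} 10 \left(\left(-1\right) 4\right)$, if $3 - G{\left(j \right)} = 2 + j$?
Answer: $120$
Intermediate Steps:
$G{\left(j \right)} = 1 - j$ ($G{\left(j \right)} = 3 - \left(2 + j\right) = 1 - j$)
$G{\left(4 \right)} 10 \left(\left(-1\right) 4\right) = \left(1 - 4\right) 10 \left(\left(-1\right) 4\right) = \left(1 - 4\right) 10 \left(-4\right) = \left(-3\right) 10 \left(-4\right) = \left(-30\right) \left(-4\right) = 120$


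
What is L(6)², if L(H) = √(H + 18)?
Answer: 24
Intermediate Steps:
L(H) = √(18 + H)
L(6)² = (√(18 + 6))² = (√24)² = (2*√6)² = 24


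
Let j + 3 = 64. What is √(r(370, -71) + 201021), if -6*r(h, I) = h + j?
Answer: √7234170/6 ≈ 448.27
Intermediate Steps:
j = 61 (j = -3 + 64 = 61)
r(h, I) = -61/6 - h/6 (r(h, I) = -(h + 61)/6 = -(61 + h)/6 = -61/6 - h/6)
√(r(370, -71) + 201021) = √((-61/6 - ⅙*370) + 201021) = √((-61/6 - 185/3) + 201021) = √(-431/6 + 201021) = √(1205695/6) = √7234170/6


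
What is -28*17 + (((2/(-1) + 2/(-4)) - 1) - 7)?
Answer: -973/2 ≈ -486.50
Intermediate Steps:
-28*17 + (((2/(-1) + 2/(-4)) - 1) - 7) = -476 + (((2*(-1) + 2*(-1/4)) - 1) - 7) = -476 + (((-2 - 1/2) - 1) - 7) = -476 + ((-5/2 - 1) - 7) = -476 + (-7/2 - 7) = -476 - 21/2 = -973/2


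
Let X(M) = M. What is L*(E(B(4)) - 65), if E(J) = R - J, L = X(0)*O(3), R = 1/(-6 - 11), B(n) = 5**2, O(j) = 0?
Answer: 0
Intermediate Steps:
B(n) = 25
R = -1/17 (R = 1/(-17) = -1/17 ≈ -0.058824)
L = 0 (L = 0*0 = 0)
E(J) = -1/17 - J
L*(E(B(4)) - 65) = 0*((-1/17 - 1*25) - 65) = 0*((-1/17 - 25) - 65) = 0*(-426/17 - 65) = 0*(-1531/17) = 0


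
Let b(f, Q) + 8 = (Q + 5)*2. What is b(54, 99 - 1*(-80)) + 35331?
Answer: 35691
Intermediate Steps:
b(f, Q) = 2 + 2*Q (b(f, Q) = -8 + (Q + 5)*2 = -8 + (5 + Q)*2 = -8 + (10 + 2*Q) = 2 + 2*Q)
b(54, 99 - 1*(-80)) + 35331 = (2 + 2*(99 - 1*(-80))) + 35331 = (2 + 2*(99 + 80)) + 35331 = (2 + 2*179) + 35331 = (2 + 358) + 35331 = 360 + 35331 = 35691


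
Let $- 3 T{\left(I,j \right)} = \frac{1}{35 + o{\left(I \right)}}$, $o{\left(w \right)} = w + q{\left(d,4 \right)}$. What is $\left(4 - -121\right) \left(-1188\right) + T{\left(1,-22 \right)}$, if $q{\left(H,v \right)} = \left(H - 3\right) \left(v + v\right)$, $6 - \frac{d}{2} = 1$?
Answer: $- \frac{40986001}{276} \approx -1.485 \cdot 10^{5}$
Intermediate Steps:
$d = 10$ ($d = 12 - 2 = 10$)
$q{\left(H,v \right)} = 2 v \left(-3 + H\right)$ ($q{\left(H,v \right)} = \left(-3 + H\right) 2 v = 2 v \left(-3 + H\right)$)
$o{\left(w \right)} = 56 + w$ ($o{\left(w \right)} = w + 2 \cdot 4 \left(-3 + 10\right) = w + 2 \cdot 4 \cdot 7 = w + 56 = 56 + w$)
$T{\left(I,j \right)} = - \frac{1}{3 \left(91 + I\right)}$ ($T{\left(I,j \right)} = - \frac{1}{3 \left(35 + \left(56 + I\right)\right)} = - \frac{1}{3 \left(91 + I\right)}$)
$\left(4 - -121\right) \left(-1188\right) + T{\left(1,-22 \right)} = \left(4 - -121\right) \left(-1188\right) - \frac{1}{273 + 3 \cdot 1} = \left(4 + 121\right) \left(-1188\right) - \frac{1}{273 + 3} = 125 \left(-1188\right) - \frac{1}{276} = -148500 - \frac{1}{276} = - \frac{40986001}{276}$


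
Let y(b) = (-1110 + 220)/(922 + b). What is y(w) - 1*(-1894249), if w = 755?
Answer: 3176654683/1677 ≈ 1.8942e+6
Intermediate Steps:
y(b) = -890/(922 + b)
y(w) - 1*(-1894249) = -890/(922 + 755) - 1*(-1894249) = -890/1677 + 1894249 = 3176654683/1677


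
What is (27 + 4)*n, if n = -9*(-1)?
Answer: 279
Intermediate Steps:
n = 9
(27 + 4)*n = (27 + 4)*9 = 31*9 = 279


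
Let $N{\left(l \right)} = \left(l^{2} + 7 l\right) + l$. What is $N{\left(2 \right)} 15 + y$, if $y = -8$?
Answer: $292$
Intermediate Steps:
$N{\left(l \right)} = l^{2} + 8 l$
$N{\left(2 \right)} 15 + y = 2 \left(8 + 2\right) 15 - 8 = 2 \cdot 10 \cdot 15 - 8 = 20 \cdot 15 - 8 = 300 - 8 = 292$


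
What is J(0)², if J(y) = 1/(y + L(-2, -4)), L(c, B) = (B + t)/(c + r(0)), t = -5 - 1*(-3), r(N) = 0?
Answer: ⅑ ≈ 0.11111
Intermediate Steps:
t = -2 (t = -5 + 3 = -2)
L(c, B) = (-2 + B)/c (L(c, B) = (B - 2)/(c + 0) = (-2 + B)/c)
J(y) = 1/(3 + y) (J(y) = 1/(y + (-2 - 4)/(-2)) = 1/(y - ½*(-6)) = 1/(y + 3) = 1/(3 + y))
J(0)² = (1/(3 + 0))² = (1/3)² = (⅓)² = ⅑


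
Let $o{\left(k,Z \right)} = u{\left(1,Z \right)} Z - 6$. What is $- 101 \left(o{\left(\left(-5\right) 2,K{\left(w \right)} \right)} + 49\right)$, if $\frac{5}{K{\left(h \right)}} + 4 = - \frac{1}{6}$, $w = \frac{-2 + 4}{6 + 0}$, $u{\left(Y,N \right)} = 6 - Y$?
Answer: $-3737$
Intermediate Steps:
$w = \frac{1}{3}$ ($w = \frac{2}{6} = 2 \cdot \frac{1}{6} = \frac{1}{3} \approx 0.33333$)
$K{\left(h \right)} = - \frac{6}{5}$ ($K{\left(h \right)} = \frac{5}{-4 - \frac{1}{6}} = \frac{5}{- \frac{25}{6}} = 5 \left(- \frac{6}{25}\right) = - \frac{6}{5}$)
$o{\left(k,Z \right)} = -6 + 5 Z$ ($o{\left(k,Z \right)} = \left(6 - 1\right) Z - 6 = 5 Z - 6 = -6 + 5 Z$)
$- 101 \left(o{\left(\left(-5\right) 2,K{\left(w \right)} \right)} + 49\right) = - 101 \left(\left(-6 + 5 \left(- \frac{6}{5}\right)\right) + 49\right) = - 101 \left(\left(-6 - 6\right) + 49\right) = - 101 \left(-12 + 49\right) = \left(-101\right) 37 = -3737$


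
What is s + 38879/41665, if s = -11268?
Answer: -469442341/41665 ≈ -11267.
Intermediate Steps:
s + 38879/41665 = -11268 + 38879/41665 = -469442341/41665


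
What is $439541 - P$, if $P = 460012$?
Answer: $-20471$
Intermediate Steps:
$439541 - P = 439541 - 460012 = -20471$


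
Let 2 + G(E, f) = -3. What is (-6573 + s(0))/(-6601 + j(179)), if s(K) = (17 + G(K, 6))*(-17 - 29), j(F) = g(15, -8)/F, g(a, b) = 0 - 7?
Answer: 425125/393862 ≈ 1.0794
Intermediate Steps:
g(a, b) = -7
G(E, f) = -5 (G(E, f) = -2 - 3 = -5)
j(F) = -7/F
s(K) = -552 (s(K) = (17 - 5)*(-17 - 29) = 12*(-46) = -552)
(-6573 + s(0))/(-6601 + j(179)) = (-6573 - 552)/(-6601 - 7/179) = -7125/(-6601 - 7*1/179) = -7125/(-6601 - 7/179) = -7125/(-1181586/179) = -7125*(-179/1181586) = 425125/393862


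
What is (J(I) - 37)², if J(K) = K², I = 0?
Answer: 1369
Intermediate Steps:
(J(I) - 37)² = (0² - 37)² = (0 - 37)² = (-37)² = 1369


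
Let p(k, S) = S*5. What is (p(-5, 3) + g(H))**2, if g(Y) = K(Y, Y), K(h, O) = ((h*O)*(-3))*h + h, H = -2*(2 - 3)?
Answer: 49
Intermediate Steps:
p(k, S) = 5*S
H = 2 (H = -2*(-1) = 2)
K(h, O) = h - 3*O*h**2 (K(h, O) = ((O*h)*(-3))*h + h = (-3*O*h)*h + h = -3*O*h**2 + h = h - 3*O*h**2)
g(Y) = Y*(1 - 3*Y**2) (g(Y) = Y*(1 - 3*Y*Y) = Y*(1 - 3*Y**2))
(p(-5, 3) + g(H))**2 = (5*3 + (2 - 3*2**3))**2 = (15 + (2 - 3*8))**2 = (15 + (2 - 24))**2 = (15 - 22)**2 = (-7)**2 = 49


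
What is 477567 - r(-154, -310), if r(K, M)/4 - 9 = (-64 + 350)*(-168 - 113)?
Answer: 798995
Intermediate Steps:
r(K, M) = -321428 (r(K, M) = 36 + 4*((-64 + 350)*(-168 - 113)) = 36 + 4*(286*(-281)) = 36 + 4*(-80366) = 36 - 321464 = -321428)
477567 - r(-154, -310) = 477567 - 1*(-321428) = 477567 + 321428 = 798995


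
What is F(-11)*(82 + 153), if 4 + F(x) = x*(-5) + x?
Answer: 9400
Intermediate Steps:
F(x) = -4 - 4*x (F(x) = -4 + (x*(-5) + x) = -4 + (-5*x + x) = -4 - 4*x)
F(-11)*(82 + 153) = (-4 - 4*(-11))*(82 + 153) = (-4 + 44)*235 = 40*235 = 9400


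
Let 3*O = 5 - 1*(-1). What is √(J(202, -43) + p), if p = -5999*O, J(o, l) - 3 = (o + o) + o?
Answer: I*√11389 ≈ 106.72*I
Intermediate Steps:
J(o, l) = 3 + 3*o (J(o, l) = 3 + ((o + o) + o) = 3 + (2*o + o) = 3 + 3*o)
O = 2 (O = (5 - 1*(-1))/3 = (5 + 1)/3 = (⅓)*6 = 2)
p = -11998 (p = -5999*2 = -11998)
√(J(202, -43) + p) = √((3 + 3*202) - 11998) = √((3 + 606) - 11998) = √(609 - 11998) = √(-11389) = I*√11389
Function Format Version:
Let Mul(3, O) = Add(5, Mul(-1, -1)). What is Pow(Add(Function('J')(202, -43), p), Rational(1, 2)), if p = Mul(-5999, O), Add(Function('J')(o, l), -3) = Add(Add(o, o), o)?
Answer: Mul(I, Pow(11389, Rational(1, 2))) ≈ Mul(106.72, I)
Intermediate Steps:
Function('J')(o, l) = Add(3, Mul(3, o)) (Function('J')(o, l) = Add(3, Add(Add(o, o), o)) = Add(3, Add(Mul(2, o), o)) = Add(3, Mul(3, o)))
O = 2 (O = Mul(Rational(1, 3), Add(5, Mul(-1, -1))) = Mul(Rational(1, 3), Add(5, 1)) = Mul(Rational(1, 3), 6) = 2)
p = -11998 (p = Mul(-5999, 2) = -11998)
Pow(Add(Function('J')(202, -43), p), Rational(1, 2)) = Pow(Add(Add(3, Mul(3, 202)), -11998), Rational(1, 2)) = Pow(Add(Add(3, 606), -11998), Rational(1, 2)) = Pow(Add(609, -11998), Rational(1, 2)) = Pow(-11389, Rational(1, 2)) = Mul(I, Pow(11389, Rational(1, 2)))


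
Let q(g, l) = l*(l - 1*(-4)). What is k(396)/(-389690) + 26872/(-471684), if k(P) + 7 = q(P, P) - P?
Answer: -3035585951/6564662070 ≈ -0.46241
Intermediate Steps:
q(g, l) = l*(4 + l) (q(g, l) = l*(l + 4) = l*(4 + l))
k(P) = -7 - P + P*(4 + P) (k(P) = -7 + (P*(4 + P) - P) = -7 + (-P + P*(4 + P)) = -7 - P + P*(4 + P))
k(396)/(-389690) + 26872/(-471684) = (-7 - 1*396 + 396*(4 + 396))/(-389690) + 26872/(-471684) = (-7 - 396 + 396*400)*(-1/389690) + 26872*(-1/471684) = (-7 - 396 + 158400)*(-1/389690) - 6718/117921 = 157997*(-1/389690) - 6718/117921 = -22571/55670 - 6718/117921 = -3035585951/6564662070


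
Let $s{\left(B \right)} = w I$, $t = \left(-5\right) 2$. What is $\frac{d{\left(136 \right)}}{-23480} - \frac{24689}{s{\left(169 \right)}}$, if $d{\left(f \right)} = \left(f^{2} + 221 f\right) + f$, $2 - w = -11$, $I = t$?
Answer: $\frac{14334207}{76310} \approx 187.84$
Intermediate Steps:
$t = -10$
$I = -10$
$w = 13$ ($w = 2 - -11 = 2 + 11 = 13$)
$s{\left(B \right)} = -130$ ($s{\left(B \right)} = 13 \left(-10\right) = -130$)
$d{\left(f \right)} = f^{2} + 222 f$
$\frac{d{\left(136 \right)}}{-23480} - \frac{24689}{s{\left(169 \right)}} = \frac{136 \left(222 + 136\right)}{-23480} - \frac{24689}{-130} = 136 \cdot 358 \left(- \frac{1}{23480}\right) - - \frac{24689}{130} = 48688 \left(- \frac{1}{23480}\right) + \frac{24689}{130} = - \frac{6086}{2935} + \frac{24689}{130} = \frac{14334207}{76310}$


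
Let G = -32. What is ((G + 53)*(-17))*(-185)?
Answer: 66045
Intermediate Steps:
((G + 53)*(-17))*(-185) = ((-32 + 53)*(-17))*(-185) = (21*(-17))*(-185) = -357*(-185) = 66045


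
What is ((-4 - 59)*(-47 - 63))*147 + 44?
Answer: 1018754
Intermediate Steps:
((-4 - 59)*(-47 - 63))*147 + 44 = -63*(-110)*147 + 44 = 6930*147 + 44 = 1018710 + 44 = 1018754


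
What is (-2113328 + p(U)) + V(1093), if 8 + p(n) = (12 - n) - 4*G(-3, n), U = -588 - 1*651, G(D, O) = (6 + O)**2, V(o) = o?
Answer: -8192148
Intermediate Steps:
U = -1239 (U = -588 - 651 = -1239)
p(n) = 4 - n - 4*(6 + n)**2 (p(n) = -8 + ((12 - n) - 4*(6 + n)**2) = -8 + (12 - n - 4*(6 + n)**2) = 4 - n - 4*(6 + n)**2)
(-2113328 + p(U)) + V(1093) = (-2113328 + (4 - 1*(-1239) - 4*(6 - 1239)**2)) + 1093 = (-2113328 + (4 + 1239 - 4*(-1233)**2)) + 1093 = (-2113328 + (4 + 1239 - 4*1520289)) + 1093 = (-2113328 + (4 + 1239 - 6081156)) + 1093 = (-2113328 - 6079913) + 1093 = -8193241 + 1093 = -8192148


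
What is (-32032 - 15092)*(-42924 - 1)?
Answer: 2022797700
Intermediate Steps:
(-32032 - 15092)*(-42924 - 1) = -47124*(-42925) = 2022797700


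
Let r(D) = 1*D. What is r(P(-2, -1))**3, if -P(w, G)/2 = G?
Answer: 8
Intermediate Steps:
P(w, G) = -2*G
r(D) = D
r(P(-2, -1))**3 = (-2*(-1))**3 = 2**3 = 8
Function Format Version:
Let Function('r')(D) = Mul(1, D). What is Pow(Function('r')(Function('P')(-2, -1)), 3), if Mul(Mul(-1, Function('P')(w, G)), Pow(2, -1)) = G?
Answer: 8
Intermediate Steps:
Function('P')(w, G) = Mul(-2, G)
Function('r')(D) = D
Pow(Function('r')(Function('P')(-2, -1)), 3) = Pow(Mul(-2, -1), 3) = Pow(2, 3) = 8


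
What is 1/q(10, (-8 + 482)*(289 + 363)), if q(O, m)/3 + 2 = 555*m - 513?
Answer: 1/514563375 ≈ 1.9434e-9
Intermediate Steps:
q(O, m) = -1545 + 1665*m (q(O, m) = -6 + 3*(555*m - 513) = -6 + 3*(-513 + 555*m) = -6 + (-1539 + 1665*m) = -1545 + 1665*m)
1/q(10, (-8 + 482)*(289 + 363)) = 1/(-1545 + 1665*((-8 + 482)*(289 + 363))) = 1/(-1545 + 1665*(474*652)) = 1/(-1545 + 1665*309048) = 1/(-1545 + 514564920) = 1/514563375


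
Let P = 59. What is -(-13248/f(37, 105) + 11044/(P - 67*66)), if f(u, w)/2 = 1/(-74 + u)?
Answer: -1069307900/4363 ≈ -2.4509e+5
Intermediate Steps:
f(u, w) = 2/(-74 + u)
-(-13248/f(37, 105) + 11044/(P - 67*66)) = -(-13248/(2/(-74 + 37)) + 11044/(59 - 67*66)) = -(-13248/(2/(-37)) + 11044/(59 - 4422)) = -(-13248/(2*(-1/37)) + 11044/(-4363)) = -(-13248/(-2/37) + 11044*(-1/4363)) = -(-13248*(-37/2) - 11044/4363) = -(245088 - 11044/4363) = -1*1069307900/4363 = -1069307900/4363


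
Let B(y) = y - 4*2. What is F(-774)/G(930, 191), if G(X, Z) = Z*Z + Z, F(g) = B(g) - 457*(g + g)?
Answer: 353327/18336 ≈ 19.270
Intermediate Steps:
B(y) = -8 + y (B(y) = y - 8 = -8 + y)
F(g) = -8 - 913*g (F(g) = (-8 + g) - 457*(g + g) = (-8 + g) - 457*2*g = (-8 + g) - 914*g = -8 - 913*g)
G(X, Z) = Z + Z² (G(X, Z) = Z² + Z = Z + Z²)
F(-774)/G(930, 191) = (-8 - 913*(-774))/((191*(1 + 191))) = (-8 + 706662)/((191*192)) = 706654/36672 = 706654*(1/36672) = 353327/18336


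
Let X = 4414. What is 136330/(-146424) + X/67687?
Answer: -4290726587/4955500644 ≈ -0.86585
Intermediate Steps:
136330/(-146424) + X/67687 = 136330/(-146424) + 4414/67687 = 136330*(-1/146424) + 4414*(1/67687) = -68165/73212 + 4414/67687 = -4290726587/4955500644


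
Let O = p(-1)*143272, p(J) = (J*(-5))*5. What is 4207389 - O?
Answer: 625589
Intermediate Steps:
p(J) = -25*J (p(J) = -5*J*5 = -25*J)
O = 3581800 (O = -25*(-1)*143272 = 25*143272 = 3581800)
4207389 - O = 4207389 - 1*3581800 = 4207389 - 3581800 = 625589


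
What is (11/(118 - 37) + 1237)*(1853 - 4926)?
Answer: -307939184/81 ≈ -3.8017e+6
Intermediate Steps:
(11/(118 - 37) + 1237)*(1853 - 4926) = (11/81 + 1237)*(-3073) = (100208/81)*(-3073) = -307939184/81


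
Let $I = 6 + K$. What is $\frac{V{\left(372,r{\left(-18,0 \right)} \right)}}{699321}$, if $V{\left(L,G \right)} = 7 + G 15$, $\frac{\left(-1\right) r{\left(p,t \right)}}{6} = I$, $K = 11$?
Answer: $- \frac{1523}{699321} \approx -0.0021778$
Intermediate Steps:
$I = 17$ ($I = 6 + 11 = 17$)
$r{\left(p,t \right)} = -102$ ($r{\left(p,t \right)} = \left(-6\right) 17 = -102$)
$V{\left(L,G \right)} = 7 + 15 G$
$\frac{V{\left(372,r{\left(-18,0 \right)} \right)}}{699321} = \frac{7 + 15 \left(-102\right)}{699321} = \left(7 - 1530\right) \frac{1}{699321} = \left(-1523\right) \frac{1}{699321} = - \frac{1523}{699321}$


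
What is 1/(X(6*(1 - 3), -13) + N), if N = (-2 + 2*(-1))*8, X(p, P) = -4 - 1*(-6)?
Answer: -1/30 ≈ -0.033333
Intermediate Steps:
X(p, P) = 2 (X(p, P) = -4 + 6 = 2)
N = -32 (N = (-2 - 2)*8 = -4*8 = -32)
1/(X(6*(1 - 3), -13) + N) = 1/(2 - 32) = 1/(-30) = -1/30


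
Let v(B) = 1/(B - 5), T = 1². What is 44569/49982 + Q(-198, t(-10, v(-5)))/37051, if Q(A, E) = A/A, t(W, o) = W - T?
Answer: 24647403/27640046 ≈ 0.89173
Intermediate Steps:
T = 1
v(B) = 1/(-5 + B)
t(W, o) = -1 + W (t(W, o) = W - 1*1 = W - 1 = -1 + W)
Q(A, E) = 1
44569/49982 + Q(-198, t(-10, v(-5)))/37051 = 44569/49982 + 1/37051 = 24647403/27640046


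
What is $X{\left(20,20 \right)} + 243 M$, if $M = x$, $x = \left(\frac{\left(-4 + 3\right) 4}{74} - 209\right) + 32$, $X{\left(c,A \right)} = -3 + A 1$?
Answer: $- \frac{1591264}{37} \approx -43007.0$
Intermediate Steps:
$X{\left(c,A \right)} = -3 + A$
$x = - \frac{6551}{37}$ ($x = \left(\left(-1\right) 4 \cdot \frac{1}{74} - 209\right) + 32 = \left(\left(-4\right) \frac{1}{74} - 209\right) + 32 = \left(- \frac{2}{37} - 209\right) + 32 = - \frac{7735}{37} + 32 = - \frac{6551}{37} \approx -177.05$)
$M = - \frac{6551}{37} \approx -177.05$
$X{\left(20,20 \right)} + 243 M = \left(-3 + 20\right) + 243 \left(- \frac{6551}{37}\right) = 17 - \frac{1591893}{37} = - \frac{1591264}{37}$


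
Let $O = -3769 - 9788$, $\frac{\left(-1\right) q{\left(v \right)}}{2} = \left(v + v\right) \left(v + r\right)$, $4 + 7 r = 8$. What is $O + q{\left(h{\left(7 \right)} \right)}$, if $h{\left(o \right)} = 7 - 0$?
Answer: $-13769$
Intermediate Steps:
$h{\left(o \right)} = 7$ ($h{\left(o \right)} = 7 + 0 = 7$)
$r = \frac{4}{7}$ ($r = - \frac{4}{7} + \frac{1}{7} \cdot 8 = - \frac{4}{7} + \frac{8}{7} = \frac{4}{7} \approx 0.57143$)
$q{\left(v \right)} = - 4 v \left(\frac{4}{7} + v\right)$ ($q{\left(v \right)} = - 2 \left(v + v\right) \left(v + \frac{4}{7}\right) = - 2 \cdot 2 v \left(\frac{4}{7} + v\right) = - 4 v \left(\frac{4}{7} + v\right)$)
$O = -13557$
$O + q{\left(h{\left(7 \right)} \right)} = -13557 - 4 \left(4 + 7 \cdot 7\right) = -13557 - 4 \left(4 + 49\right) = -13557 - 4 \cdot 53 = -13557 - 212 = -13769$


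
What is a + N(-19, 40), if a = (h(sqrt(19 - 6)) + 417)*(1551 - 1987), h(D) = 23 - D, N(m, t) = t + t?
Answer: -191760 + 436*sqrt(13) ≈ -1.9019e+5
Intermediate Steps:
N(m, t) = 2*t
a = -191840 + 436*sqrt(13) (a = ((23 - sqrt(19 - 6)) + 417)*(1551 - 1987) = ((23 - sqrt(13)) + 417)*(-436) = (440 - sqrt(13))*(-436) = -191840 + 436*sqrt(13) ≈ -1.9027e+5)
a + N(-19, 40) = (-191840 + 436*sqrt(13)) + 2*40 = (-191840 + 436*sqrt(13)) + 80 = -191760 + 436*sqrt(13)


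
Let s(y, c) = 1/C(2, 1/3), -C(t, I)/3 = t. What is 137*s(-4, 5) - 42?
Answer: -389/6 ≈ -64.833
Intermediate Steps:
C(t, I) = -3*t
s(y, c) = -⅙ (s(y, c) = 1/(-3*2) = 1/(-6) = -⅙)
137*s(-4, 5) - 42 = 137*(-⅙) - 42 = -137/6 - 42 = -389/6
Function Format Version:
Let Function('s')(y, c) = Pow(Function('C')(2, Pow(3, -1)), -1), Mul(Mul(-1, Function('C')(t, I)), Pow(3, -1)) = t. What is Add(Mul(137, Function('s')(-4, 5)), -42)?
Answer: Rational(-389, 6) ≈ -64.833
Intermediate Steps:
Function('C')(t, I) = Mul(-3, t)
Function('s')(y, c) = Rational(-1, 6) (Function('s')(y, c) = Pow(Mul(-3, 2), -1) = Pow(-6, -1) = Rational(-1, 6))
Add(Mul(137, Function('s')(-4, 5)), -42) = Add(Mul(137, Rational(-1, 6)), -42) = Add(Rational(-137, 6), -42) = Rational(-389, 6)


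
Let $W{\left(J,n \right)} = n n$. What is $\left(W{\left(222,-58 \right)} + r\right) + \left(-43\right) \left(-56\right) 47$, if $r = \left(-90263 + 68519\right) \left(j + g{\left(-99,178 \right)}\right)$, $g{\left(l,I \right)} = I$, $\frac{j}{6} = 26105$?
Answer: $-3409516612$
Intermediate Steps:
$j = 156630$ ($j = 6 \cdot 26105 = 156630$)
$W{\left(J,n \right)} = n^{2}$
$r = -3409633152$ ($r = \left(-90263 + 68519\right) \left(156630 + 178\right) = \left(-21744\right) 156808 = -3409633152$)
$\left(W{\left(222,-58 \right)} + r\right) + \left(-43\right) \left(-56\right) 47 = \left(\left(-58\right)^{2} - 3409633152\right) + \left(-43\right) \left(-56\right) 47 = \left(3364 - 3409633152\right) + 2408 \cdot 47 = -3409629788 + 113176 = -3409516612$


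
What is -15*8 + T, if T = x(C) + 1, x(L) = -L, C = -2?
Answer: -117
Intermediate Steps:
T = 3 (T = -1*(-2) + 1 = 2 + 1 = 3)
-15*8 + T = -15*8 + 3 = -120 + 3 = -117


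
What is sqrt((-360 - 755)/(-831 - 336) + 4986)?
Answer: sqrt(6791679759)/1167 ≈ 70.618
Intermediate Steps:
sqrt((-360 - 755)/(-831 - 336) + 4986) = sqrt(-1115/(-1167) + 4986) = sqrt(-1115*(-1/1167) + 4986) = sqrt(1115/1167 + 4986) = sqrt(5819777/1167) = sqrt(6791679759)/1167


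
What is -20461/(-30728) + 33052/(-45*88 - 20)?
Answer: -233546769/30574360 ≈ -7.6386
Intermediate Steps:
-20461/(-30728) + 33052/(-45*88 - 20) = -20461*(-1/30728) + 33052/(-3960 - 20) = 20461/30728 + 33052/(-3980) = 20461/30728 + 33052*(-1/3980) = 20461/30728 - 8263/995 = -233546769/30574360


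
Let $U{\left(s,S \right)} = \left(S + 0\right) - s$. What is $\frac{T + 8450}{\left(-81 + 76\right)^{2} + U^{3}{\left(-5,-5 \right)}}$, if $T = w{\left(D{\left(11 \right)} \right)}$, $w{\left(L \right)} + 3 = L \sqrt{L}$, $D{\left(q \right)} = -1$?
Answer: $\frac{8447}{25} - \frac{i}{25} \approx 337.88 - 0.04 i$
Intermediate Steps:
$w{\left(L \right)} = -3 + L^{\frac{3}{2}}$ ($w{\left(L \right)} = -3 + L \sqrt{L} = -3 + L^{\frac{3}{2}}$)
$T = -3 - i$ ($T = -3 + \left(-1\right)^{\frac{3}{2}} = -3 - i \approx -3.0 - 1.0 i$)
$U{\left(s,S \right)} = S - s$
$\frac{T + 8450}{\left(-81 + 76\right)^{2} + U^{3}{\left(-5,-5 \right)}} = \frac{\left(-3 - i\right) + 8450}{\left(-81 + 76\right)^{2} + \left(-5 - -5\right)^{3}} = \frac{8447 - i}{\left(-5\right)^{2} + \left(-5 + 5\right)^{3}} = \frac{8447 - i}{25 + 0^{3}} = \frac{8447 - i}{25 + 0} = \frac{8447 - i}{25} = \left(8447 - i\right) \frac{1}{25} = \frac{8447}{25} - \frac{i}{25}$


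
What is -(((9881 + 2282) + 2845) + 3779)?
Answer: -18787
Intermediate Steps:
-(((9881 + 2282) + 2845) + 3779) = -((12163 + 2845) + 3779) = -(15008 + 3779) = -1*18787 = -18787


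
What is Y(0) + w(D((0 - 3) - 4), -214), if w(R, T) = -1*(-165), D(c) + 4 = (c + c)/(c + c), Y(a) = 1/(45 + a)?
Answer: 7426/45 ≈ 165.02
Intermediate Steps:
D(c) = -3 (D(c) = -4 + (c + c)/(c + c) = -4 + (2*c)/((2*c)) = -4 + (2*c)*(1/(2*c)) = -4 + 1 = -3)
w(R, T) = 165
Y(0) + w(D((0 - 3) - 4), -214) = 1/(45 + 0) + 165 = 1/45 + 165 = 7426/45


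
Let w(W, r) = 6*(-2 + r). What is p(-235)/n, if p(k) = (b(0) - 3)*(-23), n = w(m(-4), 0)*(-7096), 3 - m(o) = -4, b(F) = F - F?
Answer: 23/28384 ≈ 0.00081032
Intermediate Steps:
b(F) = 0
m(o) = 7 (m(o) = 3 - 1*(-4) = 3 + 4 = 7)
w(W, r) = -12 + 6*r
n = 85152 (n = (-12 + 6*0)*(-7096) = (-12 + 0)*(-7096) = -12*(-7096) = 85152)
p(k) = 69 (p(k) = (0 - 3)*(-23) = -3*(-23) = 69)
p(-235)/n = 69/85152 = 69*(1/85152) = 23/28384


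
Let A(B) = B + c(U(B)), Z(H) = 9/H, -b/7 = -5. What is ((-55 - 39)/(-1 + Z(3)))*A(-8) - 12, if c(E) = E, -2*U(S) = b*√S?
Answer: 364 + 1645*I*√2 ≈ 364.0 + 2326.4*I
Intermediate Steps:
b = 35 (b = -7*(-5) = 35)
U(S) = -35*√S/2
A(B) = B - 35*√B/2
((-55 - 39)/(-1 + Z(3)))*A(-8) - 12 = ((-55 - 39)/(-1 + 9/3))*(-8 - 35*I*√2) - 12 = (-94/(-1 + 9*(⅓)))*(-8 - 35*I*√2) - 12 = (-94/(-1 + 3))*(-8 - 35*I*√2) - 12 = (-94/2)*(-8 - 35*I*√2) - 12 = (-94*½)*(-8 - 35*I*√2) - 12 = -47*(-8 - 35*I*√2) - 12 = (376 + 1645*I*√2) - 12 = 364 + 1645*I*√2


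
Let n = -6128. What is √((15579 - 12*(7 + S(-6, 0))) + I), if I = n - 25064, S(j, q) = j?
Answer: 125*I ≈ 125.0*I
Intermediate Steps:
I = -31192 (I = -6128 - 25064 = -31192)
√((15579 - 12*(7 + S(-6, 0))) + I) = √((15579 - 12*(7 - 6)) - 31192) = √((15579 - 12) - 31192) = √(15567 - 31192) = √(-15625) = 125*I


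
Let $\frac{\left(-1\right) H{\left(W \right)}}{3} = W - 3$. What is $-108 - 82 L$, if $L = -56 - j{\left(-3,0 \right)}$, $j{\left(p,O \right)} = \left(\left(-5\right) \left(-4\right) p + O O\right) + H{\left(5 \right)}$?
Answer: $-928$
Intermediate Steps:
$H{\left(W \right)} = 9 - 3 W$ ($H{\left(W \right)} = - 3 \left(W - 3\right) = - 3 \left(-3 + W\right) = 9 - 3 W$)
$j{\left(p,O \right)} = -6 + O^{2} + 20 p$ ($j{\left(p,O \right)} = \left(\left(-5\right) \left(-4\right) p + O O\right) + \left(9 - 15\right) = \left(20 p + O^{2}\right) + \left(9 - 15\right) = \left(O^{2} + 20 p\right) - 6 = -6 + O^{2} + 20 p$)
$L = 10$ ($L = -56 - \left(-6 + 0^{2} + 20 \left(-3\right)\right) = -56 - \left(-6 + 0 - 60\right) = -56 - -66 = -56 + 66 = 10$)
$-108 - 82 L = -108 - 820 = -928$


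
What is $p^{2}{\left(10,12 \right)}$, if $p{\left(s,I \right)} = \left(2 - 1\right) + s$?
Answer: $121$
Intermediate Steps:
$p{\left(s,I \right)} = 1 + s$
$p^{2}{\left(10,12 \right)} = \left(1 + 10\right)^{2} = 11^{2} = 121$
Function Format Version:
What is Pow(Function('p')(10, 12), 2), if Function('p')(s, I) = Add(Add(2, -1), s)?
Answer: 121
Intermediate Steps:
Function('p')(s, I) = Add(1, s)
Pow(Function('p')(10, 12), 2) = Pow(Add(1, 10), 2) = Pow(11, 2) = 121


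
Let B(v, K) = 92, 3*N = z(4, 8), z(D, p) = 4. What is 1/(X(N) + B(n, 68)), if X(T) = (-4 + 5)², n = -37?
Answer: 1/93 ≈ 0.010753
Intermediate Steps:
N = 4/3 (N = (⅓)*4 = 4/3 ≈ 1.3333)
X(T) = 1 (X(T) = 1² = 1)
1/(X(N) + B(n, 68)) = 1/(1 + 92) = 1/93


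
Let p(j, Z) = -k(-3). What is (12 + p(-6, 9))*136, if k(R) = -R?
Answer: 1224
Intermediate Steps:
p(j, Z) = -3 (p(j, Z) = -(-1)*(-3) = -1*3 = -3)
(12 + p(-6, 9))*136 = (12 - 3)*136 = 9*136 = 1224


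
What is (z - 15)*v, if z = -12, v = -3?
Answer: 81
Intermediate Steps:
(z - 15)*v = (-12 - 15)*(-3) = -27*(-3) = 81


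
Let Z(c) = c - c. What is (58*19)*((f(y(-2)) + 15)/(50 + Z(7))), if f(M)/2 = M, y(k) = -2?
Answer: 6061/25 ≈ 242.44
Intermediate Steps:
Z(c) = 0
f(M) = 2*M
(58*19)*((f(y(-2)) + 15)/(50 + Z(7))) = (58*19)*((2*(-2) + 15)/(50 + 0)) = 1102*((-4 + 15)/50) = 1102*(11*(1/50)) = 1102*(11/50) = 6061/25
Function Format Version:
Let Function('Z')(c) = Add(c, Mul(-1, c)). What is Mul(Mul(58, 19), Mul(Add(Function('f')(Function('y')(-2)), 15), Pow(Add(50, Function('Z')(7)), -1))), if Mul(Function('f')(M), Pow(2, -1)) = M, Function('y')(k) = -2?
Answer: Rational(6061, 25) ≈ 242.44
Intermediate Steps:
Function('Z')(c) = 0
Function('f')(M) = Mul(2, M)
Mul(Mul(58, 19), Mul(Add(Function('f')(Function('y')(-2)), 15), Pow(Add(50, Function('Z')(7)), -1))) = Mul(Mul(58, 19), Mul(Add(Mul(2, -2), 15), Pow(Add(50, 0), -1))) = Mul(1102, Mul(Add(-4, 15), Pow(50, -1))) = Mul(1102, Mul(11, Rational(1, 50))) = Mul(1102, Rational(11, 50)) = Rational(6061, 25)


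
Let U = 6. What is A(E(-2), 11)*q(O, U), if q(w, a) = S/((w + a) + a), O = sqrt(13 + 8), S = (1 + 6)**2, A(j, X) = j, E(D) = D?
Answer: -392/41 + 98*sqrt(21)/123 ≈ -5.9098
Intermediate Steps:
S = 49 (S = 7**2 = 49)
O = sqrt(21) ≈ 4.5826
q(w, a) = 49/(w + 2*a) (q(w, a) = 49/((w + a) + a) = 49/((a + w) + a) = 49/(w + 2*a))
A(E(-2), 11)*q(O, U) = -98/(sqrt(21) + 2*6) = -98/(sqrt(21) + 12) = -98/(12 + sqrt(21))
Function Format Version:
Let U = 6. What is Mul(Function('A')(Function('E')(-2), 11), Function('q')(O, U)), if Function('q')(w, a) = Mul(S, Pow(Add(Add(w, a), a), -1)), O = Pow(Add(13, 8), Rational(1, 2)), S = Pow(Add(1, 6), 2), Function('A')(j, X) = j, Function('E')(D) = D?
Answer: Add(Rational(-392, 41), Mul(Rational(98, 123), Pow(21, Rational(1, 2)))) ≈ -5.9098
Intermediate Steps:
S = 49 (S = Pow(7, 2) = 49)
O = Pow(21, Rational(1, 2)) ≈ 4.5826
Function('q')(w, a) = Mul(49, Pow(Add(w, Mul(2, a)), -1)) (Function('q')(w, a) = Mul(49, Pow(Add(Add(w, a), a), -1)) = Mul(49, Pow(Add(Add(a, w), a), -1)) = Mul(49, Pow(Add(w, Mul(2, a)), -1)))
Mul(Function('A')(Function('E')(-2), 11), Function('q')(O, U)) = Mul(-2, Mul(49, Pow(Add(Pow(21, Rational(1, 2)), Mul(2, 6)), -1))) = Mul(-2, Mul(49, Pow(Add(Pow(21, Rational(1, 2)), 12), -1))) = Mul(-2, Mul(49, Pow(Add(12, Pow(21, Rational(1, 2))), -1))) = Mul(-98, Pow(Add(12, Pow(21, Rational(1, 2))), -1))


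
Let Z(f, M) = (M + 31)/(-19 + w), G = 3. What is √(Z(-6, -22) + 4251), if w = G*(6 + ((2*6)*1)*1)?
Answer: √5207790/35 ≈ 65.202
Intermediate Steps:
w = 54 (w = 3*(6 + ((2*6)*1)*1) = 3*(6 + (12*1)*1) = 3*(6 + 12*1) = 3*(6 + 12) = 3*18 = 54)
Z(f, M) = 31/35 + M/35 (Z(f, M) = (M + 31)/(-19 + 54) = (31 + M)/35 = (31 + M)*(1/35) = 31/35 + M/35)
√(Z(-6, -22) + 4251) = √((31/35 + (1/35)*(-22)) + 4251) = √((31/35 - 22/35) + 4251) = √(9/35 + 4251) = √(148794/35) = √5207790/35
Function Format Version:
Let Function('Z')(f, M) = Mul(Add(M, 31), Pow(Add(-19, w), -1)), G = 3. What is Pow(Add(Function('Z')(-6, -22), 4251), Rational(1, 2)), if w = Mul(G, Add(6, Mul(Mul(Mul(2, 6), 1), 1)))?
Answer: Mul(Rational(1, 35), Pow(5207790, Rational(1, 2))) ≈ 65.202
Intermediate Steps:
w = 54 (w = Mul(3, Add(6, Mul(Mul(Mul(2, 6), 1), 1))) = Mul(3, Add(6, Mul(Mul(12, 1), 1))) = Mul(3, Add(6, Mul(12, 1))) = Mul(3, Add(6, 12)) = Mul(3, 18) = 54)
Function('Z')(f, M) = Add(Rational(31, 35), Mul(Rational(1, 35), M)) (Function('Z')(f, M) = Mul(Add(M, 31), Pow(Add(-19, 54), -1)) = Mul(Add(31, M), Pow(35, -1)) = Mul(Add(31, M), Rational(1, 35)) = Add(Rational(31, 35), Mul(Rational(1, 35), M)))
Pow(Add(Function('Z')(-6, -22), 4251), Rational(1, 2)) = Pow(Add(Add(Rational(31, 35), Mul(Rational(1, 35), -22)), 4251), Rational(1, 2)) = Pow(Add(Add(Rational(31, 35), Rational(-22, 35)), 4251), Rational(1, 2)) = Pow(Add(Rational(9, 35), 4251), Rational(1, 2)) = Pow(Rational(148794, 35), Rational(1, 2)) = Mul(Rational(1, 35), Pow(5207790, Rational(1, 2)))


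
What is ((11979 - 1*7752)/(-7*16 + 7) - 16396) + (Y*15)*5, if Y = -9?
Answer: -598894/35 ≈ -17111.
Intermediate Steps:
((11979 - 1*7752)/(-7*16 + 7) - 16396) + (Y*15)*5 = ((11979 - 1*7752)/(-7*16 + 7) - 16396) - 9*15*5 = ((11979 - 7752)/(-112 + 7) - 16396) - 135*5 = (4227/(-105) - 16396) - 675 = (4227*(-1/105) - 16396) - 675 = (-1409/35 - 16396) - 675 = -575269/35 - 675 = -598894/35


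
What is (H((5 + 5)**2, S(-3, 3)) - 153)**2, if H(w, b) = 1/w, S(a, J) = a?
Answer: 234059401/10000 ≈ 23406.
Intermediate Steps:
(H((5 + 5)**2, S(-3, 3)) - 153)**2 = (1/((5 + 5)**2) - 153)**2 = (1/(10**2) - 153)**2 = (1/100 - 153)**2 = (-15299/100)**2 = 234059401/10000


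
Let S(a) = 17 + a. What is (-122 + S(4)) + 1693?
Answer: 1592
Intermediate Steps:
(-122 + S(4)) + 1693 = (-122 + (17 + 4)) + 1693 = (-122 + 21) + 1693 = -101 + 1693 = 1592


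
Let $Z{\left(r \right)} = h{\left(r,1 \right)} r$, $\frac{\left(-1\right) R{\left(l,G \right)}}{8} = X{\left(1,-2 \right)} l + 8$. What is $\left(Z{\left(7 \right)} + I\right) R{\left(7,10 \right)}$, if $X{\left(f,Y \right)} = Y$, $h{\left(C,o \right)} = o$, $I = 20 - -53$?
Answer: $3840$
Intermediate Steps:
$I = 73$ ($I = 20 + 53 = 73$)
$R{\left(l,G \right)} = -64 + 16 l$ ($R{\left(l,G \right)} = - 8 \left(- 2 l + 8\right) = - 8 \left(8 - 2 l\right) = -64 + 16 l$)
$Z{\left(r \right)} = r$ ($Z{\left(r \right)} = 1 r = r$)
$\left(Z{\left(7 \right)} + I\right) R{\left(7,10 \right)} = \left(7 + 73\right) \left(-64 + 16 \cdot 7\right) = 80 \left(-64 + 112\right) = 80 \cdot 48 = 3840$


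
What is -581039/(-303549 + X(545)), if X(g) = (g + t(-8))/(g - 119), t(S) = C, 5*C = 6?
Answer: 1237613070/646556639 ≈ 1.9142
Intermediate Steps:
C = 6/5 (C = (⅕)*6 = 6/5 ≈ 1.2000)
t(S) = 6/5
X(g) = (6/5 + g)/(-119 + g) (X(g) = (g + 6/5)/(g - 119) = (6/5 + g)/(-119 + g))
-581039/(-303549 + X(545)) = -581039/(-303549 + (6/5 + 545)/(-119 + 545)) = -581039/(-303549 + (2731/5)/426) = -581039/(-303549 + (1/426)*(2731/5)) = -581039/(-303549 + 2731/2130) = -581039/(-646556639/2130) = -581039*(-2130)/646556639 = -1*(-1237613070/646556639) = 1237613070/646556639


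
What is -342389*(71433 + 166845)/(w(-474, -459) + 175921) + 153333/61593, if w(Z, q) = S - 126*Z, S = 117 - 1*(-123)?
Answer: -1674984246343167/4842954935 ≈ -3.4586e+5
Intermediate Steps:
S = 240 (S = 117 + 123 = 240)
w(Z, q) = 240 - 126*Z
-342389*(71433 + 166845)/(w(-474, -459) + 175921) + 153333/61593 = -342389*(71433 + 166845)/((240 - 126*(-474)) + 175921) + 153333/61593 = -342389*238278/((240 + 59724) + 175921) + 153333*(1/61593) = -342389*238278/(59964 + 175921) + 51111/20531 = -342389/(235885*(1/238278)) + 51111/20531 = -342389/235885/238278 + 51111/20531 = -342389*238278/235885 + 51111/20531 = -81583766142/235885 + 51111/20531 = -1674984246343167/4842954935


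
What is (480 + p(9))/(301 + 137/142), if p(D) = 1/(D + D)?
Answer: 613511/385911 ≈ 1.5898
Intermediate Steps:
p(D) = 1/(2*D)
(480 + p(9))/(301 + 137/142) = (480 + (1/2)/9)/(301 + 137/142) = (480 + (1/2)*(1/9))/(301 + 137*(1/142)) = (480 + 1/18)/(301 + 137/142) = 8641/(18*(42879/142)) = (8641/18)*(142/42879) = 613511/385911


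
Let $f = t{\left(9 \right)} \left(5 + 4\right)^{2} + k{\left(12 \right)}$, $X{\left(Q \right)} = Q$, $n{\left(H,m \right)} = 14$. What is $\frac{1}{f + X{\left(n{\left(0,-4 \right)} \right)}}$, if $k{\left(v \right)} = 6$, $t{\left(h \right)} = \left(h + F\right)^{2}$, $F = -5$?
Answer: $\frac{1}{1316} \approx 0.00075988$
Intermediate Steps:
$t{\left(h \right)} = \left(-5 + h\right)^{2}$ ($t{\left(h \right)} = \left(h - 5\right)^{2} = \left(-5 + h\right)^{2}$)
$f = 1302$ ($f = \left(-5 + 9\right)^{2} \left(5 + 4\right)^{2} + 6 = 4^{2} \cdot 9^{2} + 6 = 16 \cdot 81 + 6 = 1296 + 6 = 1302$)
$\frac{1}{f + X{\left(n{\left(0,-4 \right)} \right)}} = \frac{1}{1302 + 14} = \frac{1}{1316}$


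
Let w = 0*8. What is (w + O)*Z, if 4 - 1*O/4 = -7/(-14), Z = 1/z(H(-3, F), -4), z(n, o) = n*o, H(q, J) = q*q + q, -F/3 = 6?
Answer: -7/12 ≈ -0.58333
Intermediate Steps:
F = -18 (F = -3*6 = -18)
H(q, J) = q + q**2 (H(q, J) = q**2 + q = q + q**2)
w = 0
Z = -1/24 (Z = 1/(-3*(1 - 3)*(-4)) = 1/(-3*(-2)*(-4)) = 1/(6*(-4)) = 1/(-24) = -1/24 ≈ -0.041667)
O = 14 (O = 16 - (-28)/(-14) = 16 - (-28)*(-1)/14 = 16 - 4*1/2 = 16 - 2 = 14)
(w + O)*Z = (0 + 14)*(-1/24) = 14*(-1/24) = -7/12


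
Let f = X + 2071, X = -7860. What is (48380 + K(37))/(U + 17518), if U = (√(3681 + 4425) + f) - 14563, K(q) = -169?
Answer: -1846351/108425 - 1303*√8106/216850 ≈ -17.570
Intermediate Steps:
f = -5789 (f = -7860 + 2071 = -5789)
U = -20352 + √8106 (U = (√(3681 + 4425) - 5789) - 14563 = (√8106 - 5789) - 14563 = (-5789 + √8106) - 14563 = -20352 + √8106 ≈ -20262.)
(48380 + K(37))/(U + 17518) = (48380 - 169)/((-20352 + √8106) + 17518) = 48211/(-2834 + √8106)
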